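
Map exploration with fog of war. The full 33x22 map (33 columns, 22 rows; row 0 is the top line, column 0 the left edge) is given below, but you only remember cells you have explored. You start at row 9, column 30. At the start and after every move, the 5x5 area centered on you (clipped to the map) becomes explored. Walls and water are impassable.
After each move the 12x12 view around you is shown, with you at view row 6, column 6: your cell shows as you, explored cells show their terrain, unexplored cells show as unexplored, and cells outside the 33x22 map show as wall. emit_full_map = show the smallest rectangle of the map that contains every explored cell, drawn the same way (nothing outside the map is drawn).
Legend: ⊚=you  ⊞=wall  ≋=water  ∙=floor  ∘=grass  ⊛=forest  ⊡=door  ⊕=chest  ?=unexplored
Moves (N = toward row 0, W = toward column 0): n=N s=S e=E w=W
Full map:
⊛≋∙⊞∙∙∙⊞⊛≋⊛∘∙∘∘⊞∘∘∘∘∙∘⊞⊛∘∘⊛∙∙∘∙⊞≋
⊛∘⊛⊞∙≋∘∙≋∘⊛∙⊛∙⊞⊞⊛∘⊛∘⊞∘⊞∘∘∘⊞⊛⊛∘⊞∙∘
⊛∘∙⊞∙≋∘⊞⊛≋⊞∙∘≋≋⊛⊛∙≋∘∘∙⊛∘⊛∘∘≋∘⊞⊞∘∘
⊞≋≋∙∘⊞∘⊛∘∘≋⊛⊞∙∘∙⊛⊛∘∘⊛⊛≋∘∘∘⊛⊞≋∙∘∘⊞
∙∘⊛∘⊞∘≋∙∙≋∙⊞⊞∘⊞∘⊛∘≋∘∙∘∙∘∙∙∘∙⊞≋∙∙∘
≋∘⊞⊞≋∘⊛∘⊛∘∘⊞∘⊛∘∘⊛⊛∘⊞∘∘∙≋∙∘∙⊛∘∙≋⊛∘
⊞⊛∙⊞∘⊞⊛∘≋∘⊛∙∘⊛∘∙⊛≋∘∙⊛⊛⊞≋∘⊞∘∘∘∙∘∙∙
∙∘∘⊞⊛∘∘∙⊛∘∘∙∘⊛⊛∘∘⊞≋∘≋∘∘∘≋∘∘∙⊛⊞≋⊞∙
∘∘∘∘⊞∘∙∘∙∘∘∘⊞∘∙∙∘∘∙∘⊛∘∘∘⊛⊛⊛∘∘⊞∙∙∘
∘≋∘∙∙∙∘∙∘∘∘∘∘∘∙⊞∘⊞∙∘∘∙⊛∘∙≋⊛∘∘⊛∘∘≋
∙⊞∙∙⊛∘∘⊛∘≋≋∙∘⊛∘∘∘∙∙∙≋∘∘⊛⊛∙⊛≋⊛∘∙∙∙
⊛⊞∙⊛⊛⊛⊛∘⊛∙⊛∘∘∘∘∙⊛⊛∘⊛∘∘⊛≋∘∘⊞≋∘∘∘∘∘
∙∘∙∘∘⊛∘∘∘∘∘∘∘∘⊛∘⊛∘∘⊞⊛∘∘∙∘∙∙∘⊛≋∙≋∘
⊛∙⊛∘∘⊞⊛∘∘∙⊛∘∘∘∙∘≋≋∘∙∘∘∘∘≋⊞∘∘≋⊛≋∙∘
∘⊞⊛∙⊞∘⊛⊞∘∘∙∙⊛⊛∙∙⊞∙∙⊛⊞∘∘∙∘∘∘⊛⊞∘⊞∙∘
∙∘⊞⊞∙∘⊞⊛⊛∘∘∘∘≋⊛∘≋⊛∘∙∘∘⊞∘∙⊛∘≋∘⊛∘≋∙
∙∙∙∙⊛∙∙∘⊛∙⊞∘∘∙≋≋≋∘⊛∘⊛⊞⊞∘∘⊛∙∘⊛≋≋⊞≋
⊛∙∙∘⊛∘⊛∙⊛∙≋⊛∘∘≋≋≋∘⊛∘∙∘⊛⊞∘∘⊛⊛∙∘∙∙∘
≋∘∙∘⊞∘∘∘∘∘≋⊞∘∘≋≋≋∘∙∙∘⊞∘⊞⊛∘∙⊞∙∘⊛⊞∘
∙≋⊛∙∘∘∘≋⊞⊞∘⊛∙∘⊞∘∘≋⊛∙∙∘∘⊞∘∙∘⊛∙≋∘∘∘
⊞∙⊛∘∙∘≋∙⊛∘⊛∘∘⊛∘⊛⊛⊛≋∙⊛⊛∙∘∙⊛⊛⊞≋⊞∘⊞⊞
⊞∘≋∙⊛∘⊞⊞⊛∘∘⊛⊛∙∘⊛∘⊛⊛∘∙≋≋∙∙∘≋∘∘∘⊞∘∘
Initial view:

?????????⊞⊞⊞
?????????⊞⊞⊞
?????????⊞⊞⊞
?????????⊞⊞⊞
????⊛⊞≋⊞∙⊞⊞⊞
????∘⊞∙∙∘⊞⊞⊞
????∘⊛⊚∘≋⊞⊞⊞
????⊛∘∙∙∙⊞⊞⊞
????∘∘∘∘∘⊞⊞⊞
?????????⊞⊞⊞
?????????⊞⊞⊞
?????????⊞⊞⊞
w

??????????⊞⊞
??????????⊞⊞
??????????⊞⊞
??????????⊞⊞
????∙⊛⊞≋⊞∙⊞⊞
????∘∘⊞∙∙∘⊞⊞
????∘∘⊚∘∘≋⊞⊞
????≋⊛∘∙∙∙⊞⊞
????≋∘∘∘∘∘⊞⊞
??????????⊞⊞
??????????⊞⊞
??????????⊞⊞

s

??????????⊞⊞
??????????⊞⊞
??????????⊞⊞
????∙⊛⊞≋⊞∙⊞⊞
????∘∘⊞∙∙∘⊞⊞
????∘∘⊛∘∘≋⊞⊞
????≋⊛⊚∙∙∙⊞⊞
????≋∘∘∘∘∘⊞⊞
????∘⊛≋∙≋?⊞⊞
??????????⊞⊞
??????????⊞⊞
??????????⊞⊞

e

?????????⊞⊞⊞
?????????⊞⊞⊞
?????????⊞⊞⊞
???∙⊛⊞≋⊞∙⊞⊞⊞
???∘∘⊞∙∙∘⊞⊞⊞
???∘∘⊛∘∘≋⊞⊞⊞
???≋⊛∘⊚∙∙⊞⊞⊞
???≋∘∘∘∘∘⊞⊞⊞
???∘⊛≋∙≋∘⊞⊞⊞
?????????⊞⊞⊞
?????????⊞⊞⊞
?????????⊞⊞⊞

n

?????????⊞⊞⊞
?????????⊞⊞⊞
?????????⊞⊞⊞
?????????⊞⊞⊞
???∙⊛⊞≋⊞∙⊞⊞⊞
???∘∘⊞∙∙∘⊞⊞⊞
???∘∘⊛⊚∘≋⊞⊞⊞
???≋⊛∘∙∙∙⊞⊞⊞
???≋∘∘∘∘∘⊞⊞⊞
???∘⊛≋∙≋∘⊞⊞⊞
?????????⊞⊞⊞
?????????⊞⊞⊞

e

????????⊞⊞⊞⊞
????????⊞⊞⊞⊞
????????⊞⊞⊞⊞
????????⊞⊞⊞⊞
??∙⊛⊞≋⊞∙⊞⊞⊞⊞
??∘∘⊞∙∙∘⊞⊞⊞⊞
??∘∘⊛∘⊚≋⊞⊞⊞⊞
??≋⊛∘∙∙∙⊞⊞⊞⊞
??≋∘∘∘∘∘⊞⊞⊞⊞
??∘⊛≋∙≋∘⊞⊞⊞⊞
????????⊞⊞⊞⊞
????????⊞⊞⊞⊞

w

?????????⊞⊞⊞
?????????⊞⊞⊞
?????????⊞⊞⊞
?????????⊞⊞⊞
???∙⊛⊞≋⊞∙⊞⊞⊞
???∘∘⊞∙∙∘⊞⊞⊞
???∘∘⊛⊚∘≋⊞⊞⊞
???≋⊛∘∙∙∙⊞⊞⊞
???≋∘∘∘∘∘⊞⊞⊞
???∘⊛≋∙≋∘⊞⊞⊞
?????????⊞⊞⊞
?????????⊞⊞⊞

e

????????⊞⊞⊞⊞
????????⊞⊞⊞⊞
????????⊞⊞⊞⊞
????????⊞⊞⊞⊞
??∙⊛⊞≋⊞∙⊞⊞⊞⊞
??∘∘⊞∙∙∘⊞⊞⊞⊞
??∘∘⊛∘⊚≋⊞⊞⊞⊞
??≋⊛∘∙∙∙⊞⊞⊞⊞
??≋∘∘∘∘∘⊞⊞⊞⊞
??∘⊛≋∙≋∘⊞⊞⊞⊞
????????⊞⊞⊞⊞
????????⊞⊞⊞⊞


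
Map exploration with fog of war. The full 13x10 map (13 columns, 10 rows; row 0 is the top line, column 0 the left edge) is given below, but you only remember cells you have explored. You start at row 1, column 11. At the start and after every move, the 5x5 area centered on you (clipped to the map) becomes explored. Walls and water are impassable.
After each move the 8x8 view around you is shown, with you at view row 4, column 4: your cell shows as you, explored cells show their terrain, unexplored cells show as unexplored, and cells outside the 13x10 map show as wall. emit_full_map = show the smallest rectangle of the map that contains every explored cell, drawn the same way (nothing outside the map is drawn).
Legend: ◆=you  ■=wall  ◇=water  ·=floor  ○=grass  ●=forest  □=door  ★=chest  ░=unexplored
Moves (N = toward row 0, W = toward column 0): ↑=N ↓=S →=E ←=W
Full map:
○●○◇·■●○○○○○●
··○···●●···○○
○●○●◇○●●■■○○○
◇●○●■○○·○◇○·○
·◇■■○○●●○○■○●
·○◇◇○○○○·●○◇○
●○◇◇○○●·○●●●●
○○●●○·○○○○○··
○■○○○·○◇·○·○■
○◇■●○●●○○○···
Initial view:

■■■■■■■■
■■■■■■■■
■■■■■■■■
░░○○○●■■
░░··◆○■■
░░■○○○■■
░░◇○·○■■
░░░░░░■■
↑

■■■■■■■■
■■■■■■■■
■■■■■■■■
■■■■■■■■
░░○○◆●■■
░░··○○■■
░░■○○○■■
░░◇○·○■■

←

■■■■■■■■
■■■■■■■■
■■■■■■■■
■■■■■■■■
░░○○◆○●■
░░···○○■
░░■■○○○■
░░░◇○·○■

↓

■■■■■■■■
■■■■■■■■
■■■■■■■■
░░○○○○●■
░░··◆○○■
░░■■○○○■
░░○◇○·○■
░░░░░░░■

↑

■■■■■■■■
■■■■■■■■
■■■■■■■■
■■■■■■■■
░░○○◆○●■
░░···○○■
░░■■○○○■
░░○◇○·○■

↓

■■■■■■■■
■■■■■■■■
■■■■■■■■
░░○○○○●■
░░··◆○○■
░░■■○○○■
░░○◇○·○■
░░░░░░░■

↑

■■■■■■■■
■■■■■■■■
■■■■■■■■
■■■■■■■■
░░○○◆○●■
░░···○○■
░░■■○○○■
░░○◇○·○■

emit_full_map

○○◆○●
···○○
■■○○○
○◇○·○

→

■■■■■■■■
■■■■■■■■
■■■■■■■■
■■■■■■■■
░○○○◆●■■
░···○○■■
░■■○○○■■
░○◇○·○■■

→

■■■■■■■■
■■■■■■■■
■■■■■■■■
■■■■■■■■
○○○○◆■■■
···○○■■■
■■○○○■■■
○◇○·○■■■

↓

■■■■■■■■
■■■■■■■■
■■■■■■■■
○○○○●■■■
···○◆■■■
■■○○○■■■
○◇○·○■■■
░░░░░■■■

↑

■■■■■■■■
■■■■■■■■
■■■■■■■■
■■■■■■■■
○○○○◆■■■
···○○■■■
■■○○○■■■
○◇○·○■■■

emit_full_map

○○○○◆
···○○
■■○○○
○◇○·○


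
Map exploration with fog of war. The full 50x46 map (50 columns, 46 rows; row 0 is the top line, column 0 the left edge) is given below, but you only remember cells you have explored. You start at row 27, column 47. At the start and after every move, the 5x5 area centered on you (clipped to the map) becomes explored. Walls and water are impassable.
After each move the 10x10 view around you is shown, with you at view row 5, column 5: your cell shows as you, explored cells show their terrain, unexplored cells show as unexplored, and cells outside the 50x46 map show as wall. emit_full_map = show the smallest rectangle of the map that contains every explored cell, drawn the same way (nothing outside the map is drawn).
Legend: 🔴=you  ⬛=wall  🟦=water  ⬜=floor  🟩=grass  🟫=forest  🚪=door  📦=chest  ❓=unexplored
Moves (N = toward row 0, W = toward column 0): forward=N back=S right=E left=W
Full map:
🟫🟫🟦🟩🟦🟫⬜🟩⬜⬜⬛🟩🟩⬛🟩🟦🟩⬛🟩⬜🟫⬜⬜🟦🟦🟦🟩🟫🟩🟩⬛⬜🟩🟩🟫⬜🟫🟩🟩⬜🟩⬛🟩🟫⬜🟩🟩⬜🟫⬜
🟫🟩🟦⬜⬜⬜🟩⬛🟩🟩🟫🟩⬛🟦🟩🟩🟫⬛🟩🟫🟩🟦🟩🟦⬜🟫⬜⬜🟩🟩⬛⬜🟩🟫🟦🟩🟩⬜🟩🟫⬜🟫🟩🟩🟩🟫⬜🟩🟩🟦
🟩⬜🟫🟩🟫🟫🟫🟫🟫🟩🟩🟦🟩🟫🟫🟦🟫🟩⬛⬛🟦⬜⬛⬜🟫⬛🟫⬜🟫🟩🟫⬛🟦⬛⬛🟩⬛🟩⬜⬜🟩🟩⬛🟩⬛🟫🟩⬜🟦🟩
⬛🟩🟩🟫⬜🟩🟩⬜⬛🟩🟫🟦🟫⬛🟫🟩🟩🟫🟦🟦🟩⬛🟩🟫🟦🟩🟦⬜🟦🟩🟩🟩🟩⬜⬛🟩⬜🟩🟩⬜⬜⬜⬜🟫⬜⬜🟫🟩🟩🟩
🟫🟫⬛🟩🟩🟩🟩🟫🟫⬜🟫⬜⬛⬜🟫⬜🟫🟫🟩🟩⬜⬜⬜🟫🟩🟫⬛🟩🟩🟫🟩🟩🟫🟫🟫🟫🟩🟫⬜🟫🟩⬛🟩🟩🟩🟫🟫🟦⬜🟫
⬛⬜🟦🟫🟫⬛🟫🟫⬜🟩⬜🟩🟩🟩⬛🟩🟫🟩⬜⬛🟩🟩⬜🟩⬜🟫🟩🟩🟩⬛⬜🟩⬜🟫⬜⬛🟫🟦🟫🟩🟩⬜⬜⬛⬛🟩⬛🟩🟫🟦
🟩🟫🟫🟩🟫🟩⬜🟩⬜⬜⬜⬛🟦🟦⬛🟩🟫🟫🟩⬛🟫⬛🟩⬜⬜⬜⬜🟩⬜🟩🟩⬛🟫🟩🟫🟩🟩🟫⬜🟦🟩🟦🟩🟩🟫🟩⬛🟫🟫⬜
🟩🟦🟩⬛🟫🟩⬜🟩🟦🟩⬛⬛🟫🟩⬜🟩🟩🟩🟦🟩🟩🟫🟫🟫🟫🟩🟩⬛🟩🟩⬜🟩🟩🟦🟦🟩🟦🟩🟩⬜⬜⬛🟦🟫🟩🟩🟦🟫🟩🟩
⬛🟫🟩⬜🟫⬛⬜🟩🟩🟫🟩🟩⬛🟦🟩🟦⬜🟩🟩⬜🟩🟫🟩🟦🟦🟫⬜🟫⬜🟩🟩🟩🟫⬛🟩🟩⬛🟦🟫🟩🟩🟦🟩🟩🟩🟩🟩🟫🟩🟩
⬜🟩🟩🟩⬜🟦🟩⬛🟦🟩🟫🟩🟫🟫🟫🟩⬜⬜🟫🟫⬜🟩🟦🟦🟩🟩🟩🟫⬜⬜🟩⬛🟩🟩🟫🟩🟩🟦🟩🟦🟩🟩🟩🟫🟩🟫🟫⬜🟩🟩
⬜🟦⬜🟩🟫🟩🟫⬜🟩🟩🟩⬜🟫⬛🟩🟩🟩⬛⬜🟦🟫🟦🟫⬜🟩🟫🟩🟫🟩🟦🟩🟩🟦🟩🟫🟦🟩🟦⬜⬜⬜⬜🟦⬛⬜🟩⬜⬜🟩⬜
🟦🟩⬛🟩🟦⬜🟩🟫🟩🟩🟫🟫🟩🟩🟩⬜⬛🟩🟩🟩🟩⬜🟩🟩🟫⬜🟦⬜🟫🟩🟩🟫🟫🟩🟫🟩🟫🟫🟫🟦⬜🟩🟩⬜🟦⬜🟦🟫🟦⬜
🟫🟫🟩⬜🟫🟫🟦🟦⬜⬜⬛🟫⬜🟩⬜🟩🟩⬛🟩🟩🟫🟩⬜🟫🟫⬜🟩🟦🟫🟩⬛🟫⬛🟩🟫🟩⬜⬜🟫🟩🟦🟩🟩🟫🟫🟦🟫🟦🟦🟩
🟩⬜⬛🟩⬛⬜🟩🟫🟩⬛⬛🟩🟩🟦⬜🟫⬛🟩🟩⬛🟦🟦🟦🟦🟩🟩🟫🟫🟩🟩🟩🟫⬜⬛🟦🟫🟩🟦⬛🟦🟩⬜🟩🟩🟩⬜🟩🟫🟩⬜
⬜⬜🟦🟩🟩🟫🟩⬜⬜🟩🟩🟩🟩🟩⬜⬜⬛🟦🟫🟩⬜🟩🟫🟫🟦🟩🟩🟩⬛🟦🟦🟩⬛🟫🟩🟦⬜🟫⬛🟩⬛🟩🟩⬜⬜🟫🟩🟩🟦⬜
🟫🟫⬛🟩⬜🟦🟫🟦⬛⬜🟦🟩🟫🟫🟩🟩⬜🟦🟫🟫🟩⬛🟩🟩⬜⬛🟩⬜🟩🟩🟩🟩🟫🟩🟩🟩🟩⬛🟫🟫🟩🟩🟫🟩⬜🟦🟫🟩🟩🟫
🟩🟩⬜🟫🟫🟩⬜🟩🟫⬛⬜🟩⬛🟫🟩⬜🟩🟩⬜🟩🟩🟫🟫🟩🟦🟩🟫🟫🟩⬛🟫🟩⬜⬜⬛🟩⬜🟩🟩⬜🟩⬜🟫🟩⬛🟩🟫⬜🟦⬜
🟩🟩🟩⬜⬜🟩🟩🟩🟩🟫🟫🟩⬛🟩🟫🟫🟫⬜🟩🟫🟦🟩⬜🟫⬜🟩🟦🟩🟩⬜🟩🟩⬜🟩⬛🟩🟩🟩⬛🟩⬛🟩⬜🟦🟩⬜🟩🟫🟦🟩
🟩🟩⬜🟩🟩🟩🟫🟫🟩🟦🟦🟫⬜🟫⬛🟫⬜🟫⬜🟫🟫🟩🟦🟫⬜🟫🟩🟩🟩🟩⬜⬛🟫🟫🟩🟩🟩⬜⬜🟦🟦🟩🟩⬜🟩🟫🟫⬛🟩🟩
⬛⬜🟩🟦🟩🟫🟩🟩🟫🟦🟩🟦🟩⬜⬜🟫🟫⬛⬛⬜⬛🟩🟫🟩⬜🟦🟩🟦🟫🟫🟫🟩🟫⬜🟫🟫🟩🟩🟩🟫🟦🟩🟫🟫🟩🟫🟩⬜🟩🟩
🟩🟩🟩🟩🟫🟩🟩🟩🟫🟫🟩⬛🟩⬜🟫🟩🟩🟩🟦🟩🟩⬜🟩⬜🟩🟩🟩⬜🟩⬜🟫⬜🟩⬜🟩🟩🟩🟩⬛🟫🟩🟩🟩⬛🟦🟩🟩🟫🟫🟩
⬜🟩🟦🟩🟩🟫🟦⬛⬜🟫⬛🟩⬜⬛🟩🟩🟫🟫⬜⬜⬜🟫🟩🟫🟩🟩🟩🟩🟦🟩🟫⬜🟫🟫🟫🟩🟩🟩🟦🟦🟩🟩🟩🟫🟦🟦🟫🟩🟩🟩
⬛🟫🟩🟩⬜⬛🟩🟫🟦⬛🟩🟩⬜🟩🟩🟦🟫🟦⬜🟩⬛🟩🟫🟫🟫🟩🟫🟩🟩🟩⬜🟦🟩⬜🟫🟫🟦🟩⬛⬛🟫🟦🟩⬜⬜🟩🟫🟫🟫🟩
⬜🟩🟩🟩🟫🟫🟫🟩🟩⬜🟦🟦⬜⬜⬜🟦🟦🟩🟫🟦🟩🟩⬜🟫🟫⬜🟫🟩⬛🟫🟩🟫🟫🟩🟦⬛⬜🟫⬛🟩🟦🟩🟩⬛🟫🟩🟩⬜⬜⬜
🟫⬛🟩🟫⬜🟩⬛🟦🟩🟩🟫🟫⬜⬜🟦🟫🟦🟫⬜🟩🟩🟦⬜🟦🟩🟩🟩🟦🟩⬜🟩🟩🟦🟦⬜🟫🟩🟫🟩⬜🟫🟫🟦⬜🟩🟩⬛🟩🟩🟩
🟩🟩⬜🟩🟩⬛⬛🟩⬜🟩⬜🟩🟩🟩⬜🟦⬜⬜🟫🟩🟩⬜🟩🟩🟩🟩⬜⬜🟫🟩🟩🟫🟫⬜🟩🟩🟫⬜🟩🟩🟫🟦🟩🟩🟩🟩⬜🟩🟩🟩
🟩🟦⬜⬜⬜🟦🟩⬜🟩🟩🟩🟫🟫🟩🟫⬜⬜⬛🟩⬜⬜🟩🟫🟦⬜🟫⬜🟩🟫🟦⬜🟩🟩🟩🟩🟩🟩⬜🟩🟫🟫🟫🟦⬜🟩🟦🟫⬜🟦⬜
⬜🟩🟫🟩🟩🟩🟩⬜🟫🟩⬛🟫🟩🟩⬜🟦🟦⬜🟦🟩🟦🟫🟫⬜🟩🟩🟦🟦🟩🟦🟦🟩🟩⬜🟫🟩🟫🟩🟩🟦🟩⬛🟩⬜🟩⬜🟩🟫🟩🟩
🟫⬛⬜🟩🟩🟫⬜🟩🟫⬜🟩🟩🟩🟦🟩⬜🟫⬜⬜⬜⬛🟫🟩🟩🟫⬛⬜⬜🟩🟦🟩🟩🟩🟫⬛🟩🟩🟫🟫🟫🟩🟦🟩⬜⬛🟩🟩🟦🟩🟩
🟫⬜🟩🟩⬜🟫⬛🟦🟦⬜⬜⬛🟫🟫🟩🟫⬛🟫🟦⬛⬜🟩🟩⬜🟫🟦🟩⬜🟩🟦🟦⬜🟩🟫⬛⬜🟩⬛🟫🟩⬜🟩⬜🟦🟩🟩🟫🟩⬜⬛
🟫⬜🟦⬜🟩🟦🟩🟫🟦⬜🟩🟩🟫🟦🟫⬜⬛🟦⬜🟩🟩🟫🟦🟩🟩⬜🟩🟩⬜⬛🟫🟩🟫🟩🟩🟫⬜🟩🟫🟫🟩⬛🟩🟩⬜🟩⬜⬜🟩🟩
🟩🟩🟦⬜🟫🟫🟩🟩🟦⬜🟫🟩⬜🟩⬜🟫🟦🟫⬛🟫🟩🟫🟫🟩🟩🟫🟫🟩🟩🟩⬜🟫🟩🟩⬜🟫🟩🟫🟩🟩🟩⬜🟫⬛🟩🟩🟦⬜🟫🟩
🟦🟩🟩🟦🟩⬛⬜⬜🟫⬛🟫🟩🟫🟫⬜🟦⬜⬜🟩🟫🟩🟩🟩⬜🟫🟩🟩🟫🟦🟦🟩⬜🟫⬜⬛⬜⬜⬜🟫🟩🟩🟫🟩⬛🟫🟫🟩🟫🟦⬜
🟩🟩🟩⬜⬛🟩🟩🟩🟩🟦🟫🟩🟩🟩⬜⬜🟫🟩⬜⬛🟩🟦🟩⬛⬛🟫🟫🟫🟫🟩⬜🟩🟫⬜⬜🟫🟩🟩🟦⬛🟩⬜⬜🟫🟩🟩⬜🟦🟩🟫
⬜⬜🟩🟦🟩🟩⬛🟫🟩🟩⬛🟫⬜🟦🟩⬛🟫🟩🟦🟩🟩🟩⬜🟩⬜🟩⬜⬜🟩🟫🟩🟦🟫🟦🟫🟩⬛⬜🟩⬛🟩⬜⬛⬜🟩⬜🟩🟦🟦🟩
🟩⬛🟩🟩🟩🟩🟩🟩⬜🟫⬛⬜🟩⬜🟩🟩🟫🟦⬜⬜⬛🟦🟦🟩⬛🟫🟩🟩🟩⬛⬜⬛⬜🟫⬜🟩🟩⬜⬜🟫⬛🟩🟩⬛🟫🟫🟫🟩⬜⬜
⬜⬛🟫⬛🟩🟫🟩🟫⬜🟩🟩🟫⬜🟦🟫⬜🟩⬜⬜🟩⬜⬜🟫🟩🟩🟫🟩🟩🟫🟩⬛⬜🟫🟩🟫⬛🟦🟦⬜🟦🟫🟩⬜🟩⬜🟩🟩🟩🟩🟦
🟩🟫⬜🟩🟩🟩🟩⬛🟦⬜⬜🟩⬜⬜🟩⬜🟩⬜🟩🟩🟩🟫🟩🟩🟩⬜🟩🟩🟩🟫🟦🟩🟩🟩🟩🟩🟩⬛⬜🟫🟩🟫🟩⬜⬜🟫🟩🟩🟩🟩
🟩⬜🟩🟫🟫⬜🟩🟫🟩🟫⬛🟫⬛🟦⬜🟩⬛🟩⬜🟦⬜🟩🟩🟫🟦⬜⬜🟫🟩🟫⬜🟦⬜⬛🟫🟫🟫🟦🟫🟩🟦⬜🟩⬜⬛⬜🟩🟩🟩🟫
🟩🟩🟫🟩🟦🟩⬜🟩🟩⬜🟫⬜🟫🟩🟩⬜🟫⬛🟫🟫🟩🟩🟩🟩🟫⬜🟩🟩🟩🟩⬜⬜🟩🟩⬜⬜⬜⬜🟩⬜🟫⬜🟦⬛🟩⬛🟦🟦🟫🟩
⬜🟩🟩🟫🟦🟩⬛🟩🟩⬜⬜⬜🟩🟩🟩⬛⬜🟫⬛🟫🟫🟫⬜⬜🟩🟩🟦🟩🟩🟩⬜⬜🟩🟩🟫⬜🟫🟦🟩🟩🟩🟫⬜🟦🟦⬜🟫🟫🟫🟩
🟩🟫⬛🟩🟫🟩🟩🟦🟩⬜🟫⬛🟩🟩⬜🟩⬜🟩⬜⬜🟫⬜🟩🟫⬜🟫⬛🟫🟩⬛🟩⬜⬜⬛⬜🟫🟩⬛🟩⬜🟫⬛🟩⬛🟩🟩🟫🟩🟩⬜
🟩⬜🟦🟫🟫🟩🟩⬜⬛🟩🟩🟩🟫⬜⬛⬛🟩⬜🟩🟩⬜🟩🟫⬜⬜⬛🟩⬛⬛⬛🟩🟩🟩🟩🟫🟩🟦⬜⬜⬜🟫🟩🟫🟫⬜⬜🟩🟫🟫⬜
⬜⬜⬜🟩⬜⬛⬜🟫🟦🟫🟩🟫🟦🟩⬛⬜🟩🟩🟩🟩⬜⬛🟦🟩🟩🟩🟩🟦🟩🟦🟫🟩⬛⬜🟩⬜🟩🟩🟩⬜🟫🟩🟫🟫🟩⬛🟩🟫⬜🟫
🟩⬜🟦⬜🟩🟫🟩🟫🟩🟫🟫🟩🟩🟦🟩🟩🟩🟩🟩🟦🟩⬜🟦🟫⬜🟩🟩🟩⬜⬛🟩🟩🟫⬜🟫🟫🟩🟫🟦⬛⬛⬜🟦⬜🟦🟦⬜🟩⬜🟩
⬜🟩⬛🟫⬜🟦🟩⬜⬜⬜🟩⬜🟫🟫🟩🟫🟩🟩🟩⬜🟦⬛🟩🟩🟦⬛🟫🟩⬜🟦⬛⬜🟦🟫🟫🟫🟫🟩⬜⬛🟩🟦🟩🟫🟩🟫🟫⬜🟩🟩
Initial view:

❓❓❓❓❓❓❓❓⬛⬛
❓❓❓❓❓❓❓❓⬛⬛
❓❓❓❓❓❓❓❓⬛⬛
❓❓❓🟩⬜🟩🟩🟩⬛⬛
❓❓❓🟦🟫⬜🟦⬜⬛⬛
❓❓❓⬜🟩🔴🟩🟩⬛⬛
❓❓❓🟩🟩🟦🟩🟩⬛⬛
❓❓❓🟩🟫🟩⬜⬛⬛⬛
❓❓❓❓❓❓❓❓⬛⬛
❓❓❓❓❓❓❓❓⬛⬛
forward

❓❓❓❓❓❓❓❓⬛⬛
❓❓❓❓❓❓❓❓⬛⬛
❓❓❓❓❓❓❓❓⬛⬛
❓❓❓🟩⬛🟩🟩🟩⬛⬛
❓❓❓🟩⬜🟩🟩🟩⬛⬛
❓❓❓🟦🟫🔴🟦⬜⬛⬛
❓❓❓⬜🟩🟫🟩🟩⬛⬛
❓❓❓🟩🟩🟦🟩🟩⬛⬛
❓❓❓🟩🟫🟩⬜⬛⬛⬛
❓❓❓❓❓❓❓❓⬛⬛

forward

❓❓❓❓❓❓❓❓⬛⬛
❓❓❓❓❓❓❓❓⬛⬛
❓❓❓❓❓❓❓❓⬛⬛
❓❓❓🟩🟩⬜⬜⬜⬛⬛
❓❓❓🟩⬛🟩🟩🟩⬛⬛
❓❓❓🟩⬜🔴🟩🟩⬛⬛
❓❓❓🟦🟫⬜🟦⬜⬛⬛
❓❓❓⬜🟩🟫🟩🟩⬛⬛
❓❓❓🟩🟩🟦🟩🟩⬛⬛
❓❓❓🟩🟫🟩⬜⬛⬛⬛

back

❓❓❓❓❓❓❓❓⬛⬛
❓❓❓❓❓❓❓❓⬛⬛
❓❓❓🟩🟩⬜⬜⬜⬛⬛
❓❓❓🟩⬛🟩🟩🟩⬛⬛
❓❓❓🟩⬜🟩🟩🟩⬛⬛
❓❓❓🟦🟫🔴🟦⬜⬛⬛
❓❓❓⬜🟩🟫🟩🟩⬛⬛
❓❓❓🟩🟩🟦🟩🟩⬛⬛
❓❓❓🟩🟫🟩⬜⬛⬛⬛
❓❓❓❓❓❓❓❓⬛⬛

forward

❓❓❓❓❓❓❓❓⬛⬛
❓❓❓❓❓❓❓❓⬛⬛
❓❓❓❓❓❓❓❓⬛⬛
❓❓❓🟩🟩⬜⬜⬜⬛⬛
❓❓❓🟩⬛🟩🟩🟩⬛⬛
❓❓❓🟩⬜🔴🟩🟩⬛⬛
❓❓❓🟦🟫⬜🟦⬜⬛⬛
❓❓❓⬜🟩🟫🟩🟩⬛⬛
❓❓❓🟩🟩🟦🟩🟩⬛⬛
❓❓❓🟩🟫🟩⬜⬛⬛⬛

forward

❓❓❓❓❓❓❓❓⬛⬛
❓❓❓❓❓❓❓❓⬛⬛
❓❓❓❓❓❓❓❓⬛⬛
❓❓❓🟩🟫🟫🟫🟩⬛⬛
❓❓❓🟩🟩⬜⬜⬜⬛⬛
❓❓❓🟩⬛🔴🟩🟩⬛⬛
❓❓❓🟩⬜🟩🟩🟩⬛⬛
❓❓❓🟦🟫⬜🟦⬜⬛⬛
❓❓❓⬜🟩🟫🟩🟩⬛⬛
❓❓❓🟩🟩🟦🟩🟩⬛⬛

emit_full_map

🟩🟫🟫🟫🟩
🟩🟩⬜⬜⬜
🟩⬛🔴🟩🟩
🟩⬜🟩🟩🟩
🟦🟫⬜🟦⬜
⬜🟩🟫🟩🟩
🟩🟩🟦🟩🟩
🟩🟫🟩⬜⬛

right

❓❓❓❓❓❓❓⬛⬛⬛
❓❓❓❓❓❓❓⬛⬛⬛
❓❓❓❓❓❓❓⬛⬛⬛
❓❓🟩🟫🟫🟫🟩⬛⬛⬛
❓❓🟩🟩⬜⬜⬜⬛⬛⬛
❓❓🟩⬛🟩🔴🟩⬛⬛⬛
❓❓🟩⬜🟩🟩🟩⬛⬛⬛
❓❓🟦🟫⬜🟦⬜⬛⬛⬛
❓❓⬜🟩🟫🟩🟩⬛⬛⬛
❓❓🟩🟩🟦🟩🟩⬛⬛⬛

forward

❓❓❓❓❓❓❓⬛⬛⬛
❓❓❓❓❓❓❓⬛⬛⬛
❓❓❓❓❓❓❓⬛⬛⬛
❓❓❓🟫🟩🟩🟩⬛⬛⬛
❓❓🟩🟫🟫🟫🟩⬛⬛⬛
❓❓🟩🟩⬜🔴⬜⬛⬛⬛
❓❓🟩⬛🟩🟩🟩⬛⬛⬛
❓❓🟩⬜🟩🟩🟩⬛⬛⬛
❓❓🟦🟫⬜🟦⬜⬛⬛⬛
❓❓⬜🟩🟫🟩🟩⬛⬛⬛

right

❓❓❓❓❓❓⬛⬛⬛⬛
❓❓❓❓❓❓⬛⬛⬛⬛
❓❓❓❓❓❓⬛⬛⬛⬛
❓❓🟫🟩🟩🟩⬛⬛⬛⬛
❓🟩🟫🟫🟫🟩⬛⬛⬛⬛
❓🟩🟩⬜⬜🔴⬛⬛⬛⬛
❓🟩⬛🟩🟩🟩⬛⬛⬛⬛
❓🟩⬜🟩🟩🟩⬛⬛⬛⬛
❓🟦🟫⬜🟦⬜⬛⬛⬛⬛
❓⬜🟩🟫🟩🟩⬛⬛⬛⬛

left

❓❓❓❓❓❓❓⬛⬛⬛
❓❓❓❓❓❓❓⬛⬛⬛
❓❓❓❓❓❓❓⬛⬛⬛
❓❓❓🟫🟩🟩🟩⬛⬛⬛
❓❓🟩🟫🟫🟫🟩⬛⬛⬛
❓❓🟩🟩⬜🔴⬜⬛⬛⬛
❓❓🟩⬛🟩🟩🟩⬛⬛⬛
❓❓🟩⬜🟩🟩🟩⬛⬛⬛
❓❓🟦🟫⬜🟦⬜⬛⬛⬛
❓❓⬜🟩🟫🟩🟩⬛⬛⬛

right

❓❓❓❓❓❓⬛⬛⬛⬛
❓❓❓❓❓❓⬛⬛⬛⬛
❓❓❓❓❓❓⬛⬛⬛⬛
❓❓🟫🟩🟩🟩⬛⬛⬛⬛
❓🟩🟫🟫🟫🟩⬛⬛⬛⬛
❓🟩🟩⬜⬜🔴⬛⬛⬛⬛
❓🟩⬛🟩🟩🟩⬛⬛⬛⬛
❓🟩⬜🟩🟩🟩⬛⬛⬛⬛
❓🟦🟫⬜🟦⬜⬛⬛⬛⬛
❓⬜🟩🟫🟩🟩⬛⬛⬛⬛

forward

❓❓❓❓❓❓⬛⬛⬛⬛
❓❓❓❓❓❓⬛⬛⬛⬛
❓❓❓❓❓❓⬛⬛⬛⬛
❓❓❓🟫🟫🟩⬛⬛⬛⬛
❓❓🟫🟩🟩🟩⬛⬛⬛⬛
❓🟩🟫🟫🟫🔴⬛⬛⬛⬛
❓🟩🟩⬜⬜⬜⬛⬛⬛⬛
❓🟩⬛🟩🟩🟩⬛⬛⬛⬛
❓🟩⬜🟩🟩🟩⬛⬛⬛⬛
❓🟦🟫⬜🟦⬜⬛⬛⬛⬛

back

❓❓❓❓❓❓⬛⬛⬛⬛
❓❓❓❓❓❓⬛⬛⬛⬛
❓❓❓🟫🟫🟩⬛⬛⬛⬛
❓❓🟫🟩🟩🟩⬛⬛⬛⬛
❓🟩🟫🟫🟫🟩⬛⬛⬛⬛
❓🟩🟩⬜⬜🔴⬛⬛⬛⬛
❓🟩⬛🟩🟩🟩⬛⬛⬛⬛
❓🟩⬜🟩🟩🟩⬛⬛⬛⬛
❓🟦🟫⬜🟦⬜⬛⬛⬛⬛
❓⬜🟩🟫🟩🟩⬛⬛⬛⬛

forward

❓❓❓❓❓❓⬛⬛⬛⬛
❓❓❓❓❓❓⬛⬛⬛⬛
❓❓❓❓❓❓⬛⬛⬛⬛
❓❓❓🟫🟫🟩⬛⬛⬛⬛
❓❓🟫🟩🟩🟩⬛⬛⬛⬛
❓🟩🟫🟫🟫🔴⬛⬛⬛⬛
❓🟩🟩⬜⬜⬜⬛⬛⬛⬛
❓🟩⬛🟩🟩🟩⬛⬛⬛⬛
❓🟩⬜🟩🟩🟩⬛⬛⬛⬛
❓🟦🟫⬜🟦⬜⬛⬛⬛⬛

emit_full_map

❓❓🟫🟫🟩
❓🟫🟩🟩🟩
🟩🟫🟫🟫🔴
🟩🟩⬜⬜⬜
🟩⬛🟩🟩🟩
🟩⬜🟩🟩🟩
🟦🟫⬜🟦⬜
⬜🟩🟫🟩🟩
🟩🟩🟦🟩🟩
🟩🟫🟩⬜⬛

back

❓❓❓❓❓❓⬛⬛⬛⬛
❓❓❓❓❓❓⬛⬛⬛⬛
❓❓❓🟫🟫🟩⬛⬛⬛⬛
❓❓🟫🟩🟩🟩⬛⬛⬛⬛
❓🟩🟫🟫🟫🟩⬛⬛⬛⬛
❓🟩🟩⬜⬜🔴⬛⬛⬛⬛
❓🟩⬛🟩🟩🟩⬛⬛⬛⬛
❓🟩⬜🟩🟩🟩⬛⬛⬛⬛
❓🟦🟫⬜🟦⬜⬛⬛⬛⬛
❓⬜🟩🟫🟩🟩⬛⬛⬛⬛

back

❓❓❓❓❓❓⬛⬛⬛⬛
❓❓❓🟫🟫🟩⬛⬛⬛⬛
❓❓🟫🟩🟩🟩⬛⬛⬛⬛
❓🟩🟫🟫🟫🟩⬛⬛⬛⬛
❓🟩🟩⬜⬜⬜⬛⬛⬛⬛
❓🟩⬛🟩🟩🔴⬛⬛⬛⬛
❓🟩⬜🟩🟩🟩⬛⬛⬛⬛
❓🟦🟫⬜🟦⬜⬛⬛⬛⬛
❓⬜🟩🟫🟩🟩⬛⬛⬛⬛
❓🟩🟩🟦🟩🟩⬛⬛⬛⬛

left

❓❓❓❓❓❓❓⬛⬛⬛
❓❓❓❓🟫🟫🟩⬛⬛⬛
❓❓❓🟫🟩🟩🟩⬛⬛⬛
❓❓🟩🟫🟫🟫🟩⬛⬛⬛
❓❓🟩🟩⬜⬜⬜⬛⬛⬛
❓❓🟩⬛🟩🔴🟩⬛⬛⬛
❓❓🟩⬜🟩🟩🟩⬛⬛⬛
❓❓🟦🟫⬜🟦⬜⬛⬛⬛
❓❓⬜🟩🟫🟩🟩⬛⬛⬛
❓❓🟩🟩🟦🟩🟩⬛⬛⬛

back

❓❓❓❓🟫🟫🟩⬛⬛⬛
❓❓❓🟫🟩🟩🟩⬛⬛⬛
❓❓🟩🟫🟫🟫🟩⬛⬛⬛
❓❓🟩🟩⬜⬜⬜⬛⬛⬛
❓❓🟩⬛🟩🟩🟩⬛⬛⬛
❓❓🟩⬜🟩🔴🟩⬛⬛⬛
❓❓🟦🟫⬜🟦⬜⬛⬛⬛
❓❓⬜🟩🟫🟩🟩⬛⬛⬛
❓❓🟩🟩🟦🟩🟩⬛⬛⬛
❓❓🟩🟫🟩⬜⬛⬛⬛⬛

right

❓❓❓🟫🟫🟩⬛⬛⬛⬛
❓❓🟫🟩🟩🟩⬛⬛⬛⬛
❓🟩🟫🟫🟫🟩⬛⬛⬛⬛
❓🟩🟩⬜⬜⬜⬛⬛⬛⬛
❓🟩⬛🟩🟩🟩⬛⬛⬛⬛
❓🟩⬜🟩🟩🔴⬛⬛⬛⬛
❓🟦🟫⬜🟦⬜⬛⬛⬛⬛
❓⬜🟩🟫🟩🟩⬛⬛⬛⬛
❓🟩🟩🟦🟩🟩⬛⬛⬛⬛
❓🟩🟫🟩⬜⬛⬛⬛⬛⬛

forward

❓❓❓❓❓❓⬛⬛⬛⬛
❓❓❓🟫🟫🟩⬛⬛⬛⬛
❓❓🟫🟩🟩🟩⬛⬛⬛⬛
❓🟩🟫🟫🟫🟩⬛⬛⬛⬛
❓🟩🟩⬜⬜⬜⬛⬛⬛⬛
❓🟩⬛🟩🟩🔴⬛⬛⬛⬛
❓🟩⬜🟩🟩🟩⬛⬛⬛⬛
❓🟦🟫⬜🟦⬜⬛⬛⬛⬛
❓⬜🟩🟫🟩🟩⬛⬛⬛⬛
❓🟩🟩🟦🟩🟩⬛⬛⬛⬛


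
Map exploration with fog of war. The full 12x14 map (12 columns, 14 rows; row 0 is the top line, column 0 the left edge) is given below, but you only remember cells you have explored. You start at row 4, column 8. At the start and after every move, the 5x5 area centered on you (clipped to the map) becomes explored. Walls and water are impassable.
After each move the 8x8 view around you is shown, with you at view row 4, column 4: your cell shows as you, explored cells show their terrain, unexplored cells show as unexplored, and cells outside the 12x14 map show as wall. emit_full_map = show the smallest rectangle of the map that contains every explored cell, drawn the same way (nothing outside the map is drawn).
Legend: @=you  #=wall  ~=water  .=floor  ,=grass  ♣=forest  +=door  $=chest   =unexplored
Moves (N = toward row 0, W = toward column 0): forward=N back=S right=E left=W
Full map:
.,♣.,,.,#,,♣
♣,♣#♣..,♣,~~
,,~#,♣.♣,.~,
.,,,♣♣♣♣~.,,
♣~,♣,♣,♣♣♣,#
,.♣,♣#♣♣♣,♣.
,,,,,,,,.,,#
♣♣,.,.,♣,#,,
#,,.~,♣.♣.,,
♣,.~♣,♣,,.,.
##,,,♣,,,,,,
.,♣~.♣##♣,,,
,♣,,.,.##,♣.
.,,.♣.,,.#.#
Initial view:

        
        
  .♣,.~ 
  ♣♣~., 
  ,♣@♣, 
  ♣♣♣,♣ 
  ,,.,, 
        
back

        
  .♣,.~ 
  ♣♣~., 
  ,♣♣♣, 
  ♣♣@,♣ 
  ,,.,, 
  ,♣,#, 
        

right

       #
 .♣,.~ #
 ♣♣~.,,#
 ,♣♣♣,##
 ♣♣♣@♣.#
 ,,.,,##
 ,♣,#,,#
       #

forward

       #
       #
 .♣,.~,#
 ♣♣~.,,#
 ,♣♣@,##
 ♣♣♣,♣.#
 ,,.,,##
 ,♣,#,,#

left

        
        
  .♣,.~,
  ♣♣~.,,
  ,♣@♣,#
  ♣♣♣,♣.
  ,,.,,#
  ,♣,#,,

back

        
  .♣,.~,
  ♣♣~.,,
  ,♣♣♣,#
  ♣♣@,♣.
  ,,.,,#
  ,♣,#,,
        

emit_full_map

.♣,.~,
♣♣~.,,
,♣♣♣,#
♣♣@,♣.
,,.,,#
,♣,#,,

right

       #
 .♣,.~,#
 ♣♣~.,,#
 ,♣♣♣,##
 ♣♣♣@♣.#
 ,,.,,##
 ,♣,#,,#
       #

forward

       #
       #
 .♣,.~,#
 ♣♣~.,,#
 ,♣♣@,##
 ♣♣♣,♣.#
 ,,.,,##
 ,♣,#,,#

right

      ##
      ##
.♣,.~,##
♣♣~.,,##
,♣♣♣@###
♣♣♣,♣.##
,,.,,###
,♣,#,,##

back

      ##
.♣,.~,##
♣♣~.,,##
,♣♣♣,###
♣♣♣,@.##
,,.,,###
,♣,#,,##
      ##

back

.♣,.~,##
♣♣~.,,##
,♣♣♣,###
♣♣♣,♣.##
,,.,@###
,♣,#,,##
  ♣.,,##
      ##

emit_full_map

.♣,.~,
♣♣~.,,
,♣♣♣,#
♣♣♣,♣.
,,.,@#
,♣,#,,
  ♣.,,

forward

      ##
.♣,.~,##
♣♣~.,,##
,♣♣♣,###
♣♣♣,@.##
,,.,,###
,♣,#,,##
  ♣.,,##

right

     ###
♣,.~,###
♣~.,,###
♣♣♣,####
♣♣,♣@###
,.,,####
♣,#,,###
 ♣.,,###

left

      ##
.♣,.~,##
♣♣~.,,##
,♣♣♣,###
♣♣♣,@.##
,,.,,###
,♣,#,,##
  ♣.,,##

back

.♣,.~,##
♣♣~.,,##
,♣♣♣,###
♣♣♣,♣.##
,,.,@###
,♣,#,,##
  ♣.,,##
      ##

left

 .♣,.~,#
 ♣♣~.,,#
 ,♣♣♣,##
 ♣♣♣,♣.#
 ,,.@,##
 ,♣,#,,#
  .♣.,,#
       #

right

.♣,.~,##
♣♣~.,,##
,♣♣♣,###
♣♣♣,♣.##
,,.,@###
,♣,#,,##
 .♣.,,##
      ##

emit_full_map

.♣,.~,
♣♣~.,,
,♣♣♣,#
♣♣♣,♣.
,,.,@#
,♣,#,,
 .♣.,,


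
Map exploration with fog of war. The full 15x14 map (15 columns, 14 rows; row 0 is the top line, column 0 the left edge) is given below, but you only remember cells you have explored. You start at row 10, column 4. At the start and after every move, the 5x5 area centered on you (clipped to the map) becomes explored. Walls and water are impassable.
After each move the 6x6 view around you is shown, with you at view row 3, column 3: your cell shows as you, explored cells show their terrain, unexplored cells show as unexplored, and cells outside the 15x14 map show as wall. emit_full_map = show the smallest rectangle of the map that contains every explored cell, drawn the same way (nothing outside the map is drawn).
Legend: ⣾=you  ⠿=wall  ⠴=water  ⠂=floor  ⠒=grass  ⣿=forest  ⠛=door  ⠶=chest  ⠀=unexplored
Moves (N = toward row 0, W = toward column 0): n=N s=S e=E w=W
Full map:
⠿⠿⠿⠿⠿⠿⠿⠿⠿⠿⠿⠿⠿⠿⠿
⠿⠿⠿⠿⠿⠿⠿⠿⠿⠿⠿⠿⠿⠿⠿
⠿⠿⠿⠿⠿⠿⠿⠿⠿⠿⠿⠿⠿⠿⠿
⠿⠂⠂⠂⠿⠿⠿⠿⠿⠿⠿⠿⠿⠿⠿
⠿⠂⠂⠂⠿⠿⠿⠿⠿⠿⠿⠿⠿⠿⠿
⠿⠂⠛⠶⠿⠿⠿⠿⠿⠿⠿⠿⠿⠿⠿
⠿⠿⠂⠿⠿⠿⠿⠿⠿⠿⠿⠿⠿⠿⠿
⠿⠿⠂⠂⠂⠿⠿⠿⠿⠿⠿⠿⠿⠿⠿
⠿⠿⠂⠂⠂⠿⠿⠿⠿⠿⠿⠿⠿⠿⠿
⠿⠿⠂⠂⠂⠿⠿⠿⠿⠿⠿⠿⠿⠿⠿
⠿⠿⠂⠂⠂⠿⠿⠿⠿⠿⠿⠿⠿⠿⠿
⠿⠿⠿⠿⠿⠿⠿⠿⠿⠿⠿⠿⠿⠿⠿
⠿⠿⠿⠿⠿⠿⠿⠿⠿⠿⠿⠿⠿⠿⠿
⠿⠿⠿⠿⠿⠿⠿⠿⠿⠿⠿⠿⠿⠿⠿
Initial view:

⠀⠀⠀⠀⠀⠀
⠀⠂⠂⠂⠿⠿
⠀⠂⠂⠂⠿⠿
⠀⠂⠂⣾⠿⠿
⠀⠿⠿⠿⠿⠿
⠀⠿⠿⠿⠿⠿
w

⠀⠀⠀⠀⠀⠀
⠀⠿⠂⠂⠂⠿
⠀⠿⠂⠂⠂⠿
⠀⠿⠂⣾⠂⠿
⠀⠿⠿⠿⠿⠿
⠀⠿⠿⠿⠿⠿

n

⠀⠀⠀⠀⠀⠀
⠀⠿⠂⠂⠂⠿
⠀⠿⠂⠂⠂⠿
⠀⠿⠂⣾⠂⠿
⠀⠿⠂⠂⠂⠿
⠀⠿⠿⠿⠿⠿

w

⠿⠀⠀⠀⠀⠀
⠿⠿⠿⠂⠂⠂
⠿⠿⠿⠂⠂⠂
⠿⠿⠿⣾⠂⠂
⠿⠿⠿⠂⠂⠂
⠿⠿⠿⠿⠿⠿

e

⠀⠀⠀⠀⠀⠀
⠿⠿⠂⠂⠂⠿
⠿⠿⠂⠂⠂⠿
⠿⠿⠂⣾⠂⠿
⠿⠿⠂⠂⠂⠿
⠿⠿⠿⠿⠿⠿

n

⠀⠀⠀⠀⠀⠀
⠀⠿⠂⠿⠿⠿
⠿⠿⠂⠂⠂⠿
⠿⠿⠂⣾⠂⠿
⠿⠿⠂⠂⠂⠿
⠿⠿⠂⠂⠂⠿

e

⠀⠀⠀⠀⠀⠀
⠿⠂⠿⠿⠿⠿
⠿⠂⠂⠂⠿⠿
⠿⠂⠂⣾⠿⠿
⠿⠂⠂⠂⠿⠿
⠿⠂⠂⠂⠿⠿

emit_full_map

⠀⠿⠂⠿⠿⠿⠿
⠿⠿⠂⠂⠂⠿⠿
⠿⠿⠂⠂⣾⠿⠿
⠿⠿⠂⠂⠂⠿⠿
⠿⠿⠂⠂⠂⠿⠿
⠿⠿⠿⠿⠿⠿⠿
⠀⠿⠿⠿⠿⠿⠿

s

⠿⠂⠿⠿⠿⠿
⠿⠂⠂⠂⠿⠿
⠿⠂⠂⠂⠿⠿
⠿⠂⠂⣾⠿⠿
⠿⠂⠂⠂⠿⠿
⠿⠿⠿⠿⠿⠿

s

⠿⠂⠂⠂⠿⠿
⠿⠂⠂⠂⠿⠿
⠿⠂⠂⠂⠿⠿
⠿⠂⠂⣾⠿⠿
⠿⠿⠿⠿⠿⠿
⠿⠿⠿⠿⠿⠿

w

⠿⠿⠂⠂⠂⠿
⠿⠿⠂⠂⠂⠿
⠿⠿⠂⠂⠂⠿
⠿⠿⠂⣾⠂⠿
⠿⠿⠿⠿⠿⠿
⠀⠿⠿⠿⠿⠿

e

⠿⠂⠂⠂⠿⠿
⠿⠂⠂⠂⠿⠿
⠿⠂⠂⠂⠿⠿
⠿⠂⠂⣾⠿⠿
⠿⠿⠿⠿⠿⠿
⠿⠿⠿⠿⠿⠿

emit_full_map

⠀⠿⠂⠿⠿⠿⠿
⠿⠿⠂⠂⠂⠿⠿
⠿⠿⠂⠂⠂⠿⠿
⠿⠿⠂⠂⠂⠿⠿
⠿⠿⠂⠂⣾⠿⠿
⠿⠿⠿⠿⠿⠿⠿
⠀⠿⠿⠿⠿⠿⠿

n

⠿⠂⠿⠿⠿⠿
⠿⠂⠂⠂⠿⠿
⠿⠂⠂⠂⠿⠿
⠿⠂⠂⣾⠿⠿
⠿⠂⠂⠂⠿⠿
⠿⠿⠿⠿⠿⠿


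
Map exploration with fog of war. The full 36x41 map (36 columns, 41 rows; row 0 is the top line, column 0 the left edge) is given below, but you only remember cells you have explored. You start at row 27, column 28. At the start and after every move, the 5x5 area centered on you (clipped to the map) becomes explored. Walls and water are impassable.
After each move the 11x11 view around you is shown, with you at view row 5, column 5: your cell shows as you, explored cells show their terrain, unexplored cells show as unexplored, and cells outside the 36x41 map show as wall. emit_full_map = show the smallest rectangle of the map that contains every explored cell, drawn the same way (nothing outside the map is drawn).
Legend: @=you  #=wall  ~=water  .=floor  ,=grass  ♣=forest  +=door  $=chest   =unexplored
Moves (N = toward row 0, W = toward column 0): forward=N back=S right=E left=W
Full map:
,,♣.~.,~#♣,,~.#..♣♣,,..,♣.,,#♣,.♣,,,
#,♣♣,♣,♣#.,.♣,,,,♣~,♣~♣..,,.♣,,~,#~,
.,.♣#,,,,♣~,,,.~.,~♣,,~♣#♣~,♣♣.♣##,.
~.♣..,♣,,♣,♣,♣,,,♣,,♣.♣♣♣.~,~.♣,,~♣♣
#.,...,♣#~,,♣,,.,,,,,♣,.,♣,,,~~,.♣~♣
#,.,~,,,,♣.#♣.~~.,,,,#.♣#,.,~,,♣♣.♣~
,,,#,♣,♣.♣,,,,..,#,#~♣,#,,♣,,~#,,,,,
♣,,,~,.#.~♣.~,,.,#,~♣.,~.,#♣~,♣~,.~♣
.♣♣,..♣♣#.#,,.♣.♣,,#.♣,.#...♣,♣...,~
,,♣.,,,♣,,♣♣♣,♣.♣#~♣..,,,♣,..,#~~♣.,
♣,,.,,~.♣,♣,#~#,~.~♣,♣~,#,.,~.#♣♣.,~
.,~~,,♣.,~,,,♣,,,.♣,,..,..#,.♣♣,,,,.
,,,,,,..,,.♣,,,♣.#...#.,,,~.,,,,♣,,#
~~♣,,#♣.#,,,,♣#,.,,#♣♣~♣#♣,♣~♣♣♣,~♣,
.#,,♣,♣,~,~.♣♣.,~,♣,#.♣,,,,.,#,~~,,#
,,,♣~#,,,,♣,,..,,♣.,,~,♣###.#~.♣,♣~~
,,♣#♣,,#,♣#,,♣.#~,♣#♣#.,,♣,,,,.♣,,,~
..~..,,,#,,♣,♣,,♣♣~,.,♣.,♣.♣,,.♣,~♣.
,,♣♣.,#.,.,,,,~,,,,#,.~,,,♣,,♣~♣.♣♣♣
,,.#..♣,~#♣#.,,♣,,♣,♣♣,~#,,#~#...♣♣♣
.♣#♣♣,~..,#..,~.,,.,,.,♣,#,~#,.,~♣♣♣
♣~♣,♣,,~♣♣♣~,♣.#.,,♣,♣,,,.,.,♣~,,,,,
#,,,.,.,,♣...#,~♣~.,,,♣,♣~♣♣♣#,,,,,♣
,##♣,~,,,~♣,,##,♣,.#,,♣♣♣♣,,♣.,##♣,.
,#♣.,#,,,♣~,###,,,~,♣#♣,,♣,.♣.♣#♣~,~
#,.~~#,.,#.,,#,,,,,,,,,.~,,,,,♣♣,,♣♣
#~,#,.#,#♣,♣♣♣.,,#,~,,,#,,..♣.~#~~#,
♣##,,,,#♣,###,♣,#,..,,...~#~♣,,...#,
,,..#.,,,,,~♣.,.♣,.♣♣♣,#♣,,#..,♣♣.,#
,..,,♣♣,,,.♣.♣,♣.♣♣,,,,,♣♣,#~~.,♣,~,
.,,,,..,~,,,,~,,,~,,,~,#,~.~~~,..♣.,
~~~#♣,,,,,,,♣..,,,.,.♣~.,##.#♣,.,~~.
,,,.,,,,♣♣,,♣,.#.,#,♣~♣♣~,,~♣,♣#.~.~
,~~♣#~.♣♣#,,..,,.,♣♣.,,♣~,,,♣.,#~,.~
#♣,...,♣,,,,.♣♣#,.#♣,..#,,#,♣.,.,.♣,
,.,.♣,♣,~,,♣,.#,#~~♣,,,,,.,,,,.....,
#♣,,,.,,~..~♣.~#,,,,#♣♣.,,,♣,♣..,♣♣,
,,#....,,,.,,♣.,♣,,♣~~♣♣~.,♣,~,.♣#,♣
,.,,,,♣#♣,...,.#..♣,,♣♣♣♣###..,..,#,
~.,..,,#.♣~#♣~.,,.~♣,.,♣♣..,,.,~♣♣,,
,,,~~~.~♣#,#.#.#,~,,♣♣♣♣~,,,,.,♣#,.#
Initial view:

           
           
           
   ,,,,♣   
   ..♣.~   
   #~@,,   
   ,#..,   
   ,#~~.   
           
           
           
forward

           
           
           
   ,.♣.♣   
   ,,,,♣   
   ..@.~   
   #~♣,,   
   ,#..,   
   ,#~~.   
           
           

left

           
           
           
   ♣,.♣.♣  
   ,,,,,♣  
   ,.@♣.~  
   ~#~♣,,  
   ,,#..,  
    ,#~~.  
           
           

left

           
           
           
   ,♣,.♣.♣ 
   ~,,,,,♣ 
   ,,@.♣.~ 
   .~#~♣,, 
   ♣,,#.., 
     ,#~~. 
           
           

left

           
           
           
   ,,♣,.♣.♣
   .~,,,,,♣
   #,@..♣.~
   ..~#~♣,,
   #♣,,#..,
      ,#~~.
           
           

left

           
           
           
   ♣,,♣,.♣.
   ,.~,,,,,
   ,#@,..♣.
   ...~#~♣,
   ,#♣,,#..
       ,#~~
           
           

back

           
           
   ♣,,♣,.♣.
   ,.~,,,,,
   ,#,,..♣.
   ..@~#~♣,
   ,#♣,,#..
   ,,♣♣,#~~
           
           
           

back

           
   ♣,,♣,.♣.
   ,.~,,,,,
   ,#,,..♣.
   ...~#~♣,
   ,#@,,#..
   ,,♣♣,#~~
   ,#,~.   
           
           
           

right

           
  ♣,,♣,.♣.♣
  ,.~,,,,,♣
  ,#,,..♣.~
  ...~#~♣,,
  ,#♣@,#..,
  ,,♣♣,#~~.
  ,#,~.~   
           
           
           

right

           
 ♣,,♣,.♣.♣ 
 ,.~,,,,,♣ 
 ,#,,..♣.~ 
 ...~#~♣,, 
 ,#♣,@#.., 
 ,,♣♣,#~~. 
 ,#,~.~~   
           
           
           

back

 ♣,,♣,.♣.♣ 
 ,.~,,,,,♣ 
 ,#,,..♣.~ 
 ...~#~♣,, 
 ,#♣,,#.., 
 ,,♣♣@#~~. 
 ,#,~.~~   
   ,##.#   
           
           
           

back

 ,.~,,,,,♣ 
 ,#,,..♣.~ 
 ...~#~♣,, 
 ,#♣,,#.., 
 ,,♣♣,#~~. 
 ,#,~@~~   
   ,##.#   
   ~,,~♣   
           
           
           

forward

 ♣,,♣,.♣.♣ 
 ,.~,,,,,♣ 
 ,#,,..♣.~ 
 ...~#~♣,, 
 ,#♣,,#.., 
 ,,♣♣@#~~. 
 ,#,~.~~   
   ,##.#   
   ~,,~♣   
           
           

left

  ♣,,♣,.♣.♣
  ,.~,,,,,♣
  ,#,,..♣.~
  ...~#~♣,,
  ,#♣,,#..,
  ,,♣@,#~~.
  ,#,~.~~  
   .,##.#  
    ~,,~♣  
           
           

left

   ♣,,♣,.♣.
   ,.~,,,,,
   ,#,,..♣.
   ...~#~♣,
   ,#♣,,#..
   ,,@♣,#~~
   ,#,~.~~ 
   ~.,##.# 
     ~,,~♣ 
           
           

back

   ,.~,,,,,
   ,#,,..♣.
   ...~#~♣,
   ,#♣,,#..
   ,,♣♣,#~~
   ,#@~.~~ 
   ~.,##.# 
   ♣♣~,,~♣ 
           
           
           

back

   ,#,,..♣.
   ...~#~♣,
   ,#♣,,#..
   ,,♣♣,#~~
   ,#,~.~~ 
   ~.@##.# 
   ♣♣~,,~♣ 
   ,♣~,,   
           
           
           

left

    ,#,,..♣
    ...~#~♣
    ,#♣,,#.
   ,,,♣♣,#~
   ~,#,~.~~
   ♣~@,##.#
   ~♣♣~,,~♣
   ,,♣~,,  
           
           
           

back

    ...~#~♣
    ,#♣,,#.
   ,,,♣♣,#~
   ~,#,~.~~
   ♣~.,##.#
   ~♣@~,,~♣
   ,,♣~,,  
   ..#,,   
           
           
           

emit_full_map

 ♣,,♣,.♣.♣
 ,.~,,,,,♣
 ,#,,..♣.~
 ...~#~♣,,
 ,#♣,,#..,
,,,♣♣,#~~.
~,#,~.~~  
♣~.,##.#  
~♣@~,,~♣  
,,♣~,,    
..#,,     

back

    ,#♣,,#.
   ,,,♣♣,#~
   ~,#,~.~~
   ♣~.,##.#
   ~♣♣~,,~♣
   ,,@~,,  
   ..#,,   
   ,,,,.   
           
           
           

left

     ,#♣,,#
    ,,,♣♣,#
    ~,#,~.~
   .♣~.,##.
   ♣~♣♣~,,~
   .,@♣~,, 
   ,..#,,  
   ,,,,,.  
           
           
           

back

    ,,,♣♣,#
    ~,#,~.~
   .♣~.,##.
   ♣~♣♣~,,~
   .,,♣~,, 
   ,.@#,,  
   ,,,,,.  
   #♣♣.,   
           
           
           

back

    ~,#,~.~
   .♣~.,##.
   ♣~♣♣~,,~
   .,,♣~,, 
   ,..#,,  
   ,,@,,.  
   #♣♣.,   
   ~~♣♣~   
           
           
           

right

   ~,#,~.~~
  .♣~.,##.#
  ♣~♣♣~,,~♣
  .,,♣~,,  
  ,..#,,   
  ,,,@,.   
  #♣♣.,,   
  ~~♣♣~.   
           
           
           

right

  ~,#,~.~~ 
 .♣~.,##.# 
 ♣~♣♣~,,~♣ 
 .,,♣~,,   
 ,..#,,#   
 ,,,,@.,   
 #♣♣.,,,   
 ~~♣♣~.,   
           
           
           

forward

  ,,,♣♣,#~~
  ~,#,~.~~ 
 .♣~.,##.# 
 ♣~♣♣~,,~♣ 
 .,,♣~,,   
 ,..#@,#   
 ,,,,,.,   
 #♣♣.,,,   
 ~~♣♣~.,   
           
           

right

 ,,,♣♣,#~~.
 ~,#,~.~~  
.♣~.,##.#  
♣~♣♣~,,~♣  
.,,♣~,,,   
,..#,@#,   
,,,,,.,,   
#♣♣.,,,♣   
~~♣♣~.,    
           
           

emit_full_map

  ♣,,♣,.♣.♣
  ,.~,,,,,♣
  ,#,,..♣.~
  ...~#~♣,,
  ,#♣,,#..,
 ,,,♣♣,#~~.
 ~,#,~.~~  
.♣~.,##.#  
♣~♣♣~,,~♣  
.,,♣~,,,   
,..#,@#,   
,,,,,.,,   
#♣♣.,,,♣   
~~♣♣~.,    


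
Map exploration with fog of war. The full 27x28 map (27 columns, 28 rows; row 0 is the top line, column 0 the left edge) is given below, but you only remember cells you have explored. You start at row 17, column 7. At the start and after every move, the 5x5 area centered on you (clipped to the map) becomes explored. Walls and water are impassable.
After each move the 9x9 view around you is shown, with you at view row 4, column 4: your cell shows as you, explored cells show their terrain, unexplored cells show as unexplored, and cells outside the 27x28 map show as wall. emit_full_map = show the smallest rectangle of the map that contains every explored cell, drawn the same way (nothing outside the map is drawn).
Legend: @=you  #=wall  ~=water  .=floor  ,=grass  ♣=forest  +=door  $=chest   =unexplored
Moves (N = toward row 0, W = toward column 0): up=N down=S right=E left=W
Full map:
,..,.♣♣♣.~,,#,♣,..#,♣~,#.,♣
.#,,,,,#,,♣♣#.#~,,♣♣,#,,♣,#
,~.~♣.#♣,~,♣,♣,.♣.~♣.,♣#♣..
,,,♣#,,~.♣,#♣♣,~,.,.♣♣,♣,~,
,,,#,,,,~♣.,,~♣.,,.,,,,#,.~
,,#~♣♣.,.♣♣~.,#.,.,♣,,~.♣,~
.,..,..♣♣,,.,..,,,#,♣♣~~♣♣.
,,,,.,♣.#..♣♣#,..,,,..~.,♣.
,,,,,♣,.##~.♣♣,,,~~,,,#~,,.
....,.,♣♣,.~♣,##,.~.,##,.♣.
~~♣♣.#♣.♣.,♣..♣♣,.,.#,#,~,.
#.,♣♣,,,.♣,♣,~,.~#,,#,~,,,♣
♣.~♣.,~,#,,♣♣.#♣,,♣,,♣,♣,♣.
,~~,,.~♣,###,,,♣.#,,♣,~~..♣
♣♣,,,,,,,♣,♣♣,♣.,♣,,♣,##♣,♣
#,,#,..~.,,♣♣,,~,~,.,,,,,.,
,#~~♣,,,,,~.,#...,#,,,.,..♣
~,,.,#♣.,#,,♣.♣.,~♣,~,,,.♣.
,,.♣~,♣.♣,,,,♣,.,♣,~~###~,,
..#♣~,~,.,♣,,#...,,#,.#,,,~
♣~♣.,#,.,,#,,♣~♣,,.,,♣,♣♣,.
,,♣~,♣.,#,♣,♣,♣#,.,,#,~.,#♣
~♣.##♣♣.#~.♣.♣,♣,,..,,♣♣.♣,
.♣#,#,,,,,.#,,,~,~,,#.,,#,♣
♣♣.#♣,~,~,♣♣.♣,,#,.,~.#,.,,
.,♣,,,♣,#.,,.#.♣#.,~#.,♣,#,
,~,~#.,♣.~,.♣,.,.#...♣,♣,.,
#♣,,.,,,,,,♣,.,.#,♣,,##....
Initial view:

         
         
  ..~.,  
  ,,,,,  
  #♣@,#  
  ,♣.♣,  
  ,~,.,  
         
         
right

         
         
 ..~.,,  
 ,,,,,~  
 #♣.@#,  
 ,♣.♣,,  
 ,~,.,♣  
         
         

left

         
         
  ..~.,, 
  ,,,,,~ 
  #♣@,#, 
  ,♣.♣,, 
  ,~,.,♣ 
         
         

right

         
         
 ..~.,,  
 ,,,,,~  
 #♣.@#,  
 ,♣.♣,,  
 ,~,.,♣  
         
         

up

         
         
  ,,,♣,  
 ..~.,,  
 ,,,@,~  
 #♣.,#,  
 ,♣.♣,,  
 ,~,.,♣  
         

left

         
         
  ,,,,♣, 
  ..~.,, 
  ,,@,,~ 
  #♣.,#, 
  ,♣.♣,, 
  ,~,.,♣ 
         

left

         
         
  ,,,,,♣,
  ,..~.,,
  ♣,@,,,~
  ,#♣.,#,
  ~,♣.♣,,
   ,~,.,♣
         

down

         
  ,,,,,♣,
  ,..~.,,
  ♣,,,,,~
  ,#@.,#,
  ~,♣.♣,,
  ~,~,.,♣
         
         

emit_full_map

,,,,,♣,
,..~.,,
♣,,,,,~
,#@.,#,
~,♣.♣,,
~,~,.,♣

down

  ,,,,,♣,
  ,..~.,,
  ♣,,,,,~
  ,#♣.,#,
  ~,@.♣,,
  ~,~,.,♣
  ,#,.,  
         
         

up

         
  ,,,,,♣,
  ,..~.,,
  ♣,,,,,~
  ,#@.,#,
  ~,♣.♣,,
  ~,~,.,♣
  ,#,.,  
         

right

         
 ,,,,,♣, 
 ,..~.,, 
 ♣,,,,,~ 
 ,#♣@,#, 
 ~,♣.♣,, 
 ~,~,.,♣ 
 ,#,.,   
         

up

         
         
 ,,,,,♣, 
 ,..~.,, 
 ♣,,@,,~ 
 ,#♣.,#, 
 ~,♣.♣,, 
 ~,~,.,♣ 
 ,#,.,   

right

         
         
,,,,,♣,  
,..~.,,  
♣,,,@,~  
,#♣.,#,  
~,♣.♣,,  
~,~,.,♣  
,#,.,    

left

         
         
 ,,,,,♣, 
 ,..~.,, 
 ♣,,@,,~ 
 ,#♣.,#, 
 ~,♣.♣,, 
 ~,~,.,♣ 
 ,#,.,   

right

         
         
,,,,,♣,  
,..~.,,  
♣,,,@,~  
,#♣.,#,  
~,♣.♣,,  
~,~,.,♣  
,#,.,    

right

         
         
,,,,♣,♣  
..~.,,♣  
,,,,@~.  
#♣.,#,,  
,♣.♣,,,  
,~,.,♣   
#,.,     

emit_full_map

,,,,,♣,♣
,..~.,,♣
♣,,,,@~.
,#♣.,#,,
~,♣.♣,,,
~,~,.,♣ 
,#,.,   

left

         
         
,,,,,♣,♣ 
,..~.,,♣ 
♣,,,@,~. 
,#♣.,#,, 
~,♣.♣,,, 
~,~,.,♣  
,#,.,    

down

         
,,,,,♣,♣ 
,..~.,,♣ 
♣,,,,,~. 
,#♣.@#,, 
~,♣.♣,,, 
~,~,.,♣  
,#,.,    
         

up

         
         
,,,,,♣,♣ 
,..~.,,♣ 
♣,,,@,~. 
,#♣.,#,, 
~,♣.♣,,, 
~,~,.,♣  
,#,.,    

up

         
         
  ~♣,##  
,,,,,♣,♣ 
,..~@,,♣ 
♣,,,,,~. 
,#♣.,#,, 
~,♣.♣,,, 
~,~,.,♣  

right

         
         
 ~♣,###  
,,,,♣,♣  
..~.@,♣  
,,,,,~.  
#♣.,#,,  
,♣.♣,,,  
,~,.,♣   

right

         
         
~♣,###,  
,,,♣,♣♣  
.~.,@♣♣  
,,,,~.,  
♣.,#,,♣  
♣.♣,,,   
~,.,♣    

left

         
         
 ~♣,###, 
,,,,♣,♣♣ 
..~.@,♣♣ 
,,,,,~., 
#♣.,#,,♣ 
,♣.♣,,,  
,~,.,♣   

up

         
         
  ,#,,♣  
 ~♣,###, 
,,,,@,♣♣ 
..~.,,♣♣ 
,,,,,~., 
#♣.,#,,♣ 
,♣.♣,,,  

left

         
         
  ~,#,,♣ 
  ~♣,###,
,,,,@♣,♣♣
,..~.,,♣♣
♣,,,,,~.,
,#♣.,#,,♣
~,♣.♣,,, 

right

         
         
 ~,#,,♣  
 ~♣,###, 
,,,,@,♣♣ 
..~.,,♣♣ 
,,,,,~., 
#♣.,#,,♣ 
,♣.♣,,,  

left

         
         
  ~,#,,♣ 
  ~♣,###,
,,,,@♣,♣♣
,..~.,,♣♣
♣,,,,,~.,
,#♣.,#,,♣
~,♣.♣,,, 

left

         
         
  ,~,#,,♣
  .~♣,###
 ,,,@,♣,♣
 ,..~.,,♣
 ♣,,,,,~.
 ,#♣.,#,,
 ~,♣.♣,,,

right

         
         
 ,~,#,,♣ 
 .~♣,###,
,,,,@♣,♣♣
,..~.,,♣♣
♣,,,,,~.,
,#♣.,#,,♣
~,♣.♣,,, 

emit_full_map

 ,~,#,,♣ 
 .~♣,###,
,,,,@♣,♣♣
,..~.,,♣♣
♣,,,,,~.,
,#♣.,#,,♣
~,♣.♣,,, 
~,~,.,♣  
,#,.,    

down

         
 ,~,#,,♣ 
 .~♣,###,
,,,,,♣,♣♣
,..~@,,♣♣
♣,,,,,~.,
,#♣.,#,,♣
~,♣.♣,,, 
~,~,.,♣  

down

 ,~,#,,♣ 
 .~♣,###,
,,,,,♣,♣♣
,..~.,,♣♣
♣,,,@,~.,
,#♣.,#,,♣
~,♣.♣,,, 
~,~,.,♣  
,#,.,    

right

,~,#,,♣  
.~♣,###, 
,,,,♣,♣♣ 
..~.,,♣♣ 
,,,,@~., 
#♣.,#,,♣ 
,♣.♣,,,  
,~,.,♣   
#,.,     

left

 ,~,#,,♣ 
 .~♣,###,
,,,,,♣,♣♣
,..~.,,♣♣
♣,,,@,~.,
,#♣.,#,,♣
~,♣.♣,,, 
~,~,.,♣  
,#,.,    

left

  ,~,#,,♣
  .~♣,###
 ,,,,,♣,♣
 ,..~.,,♣
 ♣,,@,,~.
 ,#♣.,#,,
 ~,♣.♣,,,
 ~,~,.,♣ 
 ,#,.,   

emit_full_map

 ,~,#,,♣ 
 .~♣,###,
,,,,,♣,♣♣
,..~.,,♣♣
♣,,@,,~.,
,#♣.,#,,♣
~,♣.♣,,, 
~,~,.,♣  
,#,.,    
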